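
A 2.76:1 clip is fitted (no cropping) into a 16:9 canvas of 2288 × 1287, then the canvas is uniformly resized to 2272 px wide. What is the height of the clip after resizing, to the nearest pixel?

In the 2288×1287 frame the clip fills the width: height = 2288 / 2.760 ≈ 828.99 px.
Scaling 2288 → 2272 is ×0.9930, so the height becomes 828.99 × 0.9930 ≈ 823.19 px.

823 px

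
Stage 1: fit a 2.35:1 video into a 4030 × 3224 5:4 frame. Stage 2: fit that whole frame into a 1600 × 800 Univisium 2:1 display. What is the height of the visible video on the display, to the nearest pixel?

First fit — 2.35:1 into 4030×3224 spans the width: 4030.00 × 1714.89.
Second fit — the 5:4 canvas into 1600×800 spans the height: 1000.00 × 800.00 (×0.2481 from 4030×3224).
The video scales with it: height 1714.89 × 0.2481 ≈ 425.53.

426 px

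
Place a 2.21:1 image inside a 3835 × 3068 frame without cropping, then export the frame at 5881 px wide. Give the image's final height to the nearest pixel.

At 3835×3068 the image is width-limited, so height = 3835 / 2.210 ≈ 1735.29 px.
Resizing to 5881 px wide multiplies everything by 1.5335: 1735.29 → 2661.09 px.

2661 px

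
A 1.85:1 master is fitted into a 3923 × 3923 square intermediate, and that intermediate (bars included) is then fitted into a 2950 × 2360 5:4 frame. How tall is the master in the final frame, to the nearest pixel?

1276 px

Inside the 3923×3923 canvas the master is width-limited at 3923.00 × 2120.54.
square in 2950×2360: fills the height, so the intermediate becomes 2360.00 × 2360.00 — a scale of ×0.6016.
Applying the same ×0.6016: 2120.54 → 1275.68.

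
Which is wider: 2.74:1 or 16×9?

2.74:1

2.74 and 16×9 = 1.778; 2.74 > 1.778.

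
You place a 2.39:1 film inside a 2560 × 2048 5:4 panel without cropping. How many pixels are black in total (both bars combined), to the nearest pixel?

2500788 pixels

2.39:1 (2.390) > 5:4 (1.250), so the film fills the width.
Content height = 2560 / 2.390 ≈ 1071.1297 px.
2048 − 1071.1297 = 976.8703 px of bars.
Bar area = 976.8703 × 2560 ≈ 2500788 px.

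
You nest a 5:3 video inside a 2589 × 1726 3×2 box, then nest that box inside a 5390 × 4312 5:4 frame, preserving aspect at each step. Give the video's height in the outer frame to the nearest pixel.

First fit — 5:3 into 2589×1726 spans the width: 2589.00 × 1553.40.
3×2 in 5390×4312: fills the width, so the intermediate becomes 5390.00 × 3593.33 — a scale of ×2.0819.
So the video's height is 1553.40 × 2.0819 ≈ 3234.00.

3234 px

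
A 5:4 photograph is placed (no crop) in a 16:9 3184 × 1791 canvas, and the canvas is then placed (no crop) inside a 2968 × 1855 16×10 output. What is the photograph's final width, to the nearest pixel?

5:4 in 3184×1791: fills the height, so the photograph is 2238.75 × 1791.00.
16:9 in 2968×1855: fills the width, so the intermediate becomes 2968.00 × 1669.50 — a scale of ×0.9322.
The photograph scales with it: width 2238.75 × 0.9322 ≈ 2086.88.

2087 px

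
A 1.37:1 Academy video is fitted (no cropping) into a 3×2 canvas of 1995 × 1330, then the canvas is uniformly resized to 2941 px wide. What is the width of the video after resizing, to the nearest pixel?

2686 px

At 1995×1330 the video is height-limited, so width = 1330 × 1.370 ≈ 1822.10 px.
Scaling 1995 → 2941 is ×1.4742, so the width becomes 1822.10 × 1.4742 ≈ 2686.11 px.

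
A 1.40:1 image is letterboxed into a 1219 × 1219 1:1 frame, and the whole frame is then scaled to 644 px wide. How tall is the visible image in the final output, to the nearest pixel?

At 1219×1219 the image is width-limited, so height = 1219 / 1.400 ≈ 870.71 px.
Resizing to 644 px wide multiplies everything by 0.5283: 870.71 → 460.00 px.

460 px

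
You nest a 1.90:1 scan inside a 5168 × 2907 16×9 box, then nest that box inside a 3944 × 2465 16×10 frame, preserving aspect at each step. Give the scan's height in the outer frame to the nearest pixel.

Inside the 5168×2907 canvas the scan is width-limited at 5168.00 × 2720.00.
Second fit — the 16×9 canvas into 3944×2465 spans the width: 3944.00 × 2218.50 (×0.7632 from 5168×2907).
The scan scales with it: height 2720.00 × 0.7632 ≈ 2075.79.

2076 px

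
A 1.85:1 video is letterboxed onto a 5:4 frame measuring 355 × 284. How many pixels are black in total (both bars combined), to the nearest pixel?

1.85:1 (1.850) > 5:4 (1.250), so the video fills the width.
Content height = 355 / 1.850 ≈ 191.8919 px.
284 − 191.8919 = 92.1081 px of bars.
Bar area = 92.1081 × 355 ≈ 32698 px.

32698 pixels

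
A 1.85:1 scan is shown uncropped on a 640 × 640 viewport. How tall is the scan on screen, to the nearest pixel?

1.85:1 (1.850) > square (1.000), so the scan fills the width.
That makes the image 345.95 px tall (640 / 1.850).

346 px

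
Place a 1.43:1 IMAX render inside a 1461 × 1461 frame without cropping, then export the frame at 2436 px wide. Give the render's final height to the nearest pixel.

1703 px

In the 1461×1461 frame the render fills the width: height = 1461 / 1.430 ≈ 1021.68 px.
Scaling 1461 → 2436 is ×1.6674, so the height becomes 1021.68 × 1.6674 ≈ 1703.50 px.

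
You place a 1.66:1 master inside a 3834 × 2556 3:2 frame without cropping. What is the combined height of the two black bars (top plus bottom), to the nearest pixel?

Since 1.660 > 1.500, the master is width-limited.
The master is 3834 / 1.660 ≈ 2309.64 px tall.
Leftover height: 2556 − 2309.64 = 246.36 px.

246 px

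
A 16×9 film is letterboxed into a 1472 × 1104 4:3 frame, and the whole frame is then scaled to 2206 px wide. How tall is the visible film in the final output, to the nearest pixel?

At 1472×1104 the film is width-limited, so height = 1472 × 9/16 ≈ 828.00 px.
Resizing to 2206 px wide multiplies everything by 1.4986: 828.00 → 1240.88 px.

1241 px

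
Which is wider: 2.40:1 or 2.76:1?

2.4 and 2.76; 2.76 > 2.4.

2.76:1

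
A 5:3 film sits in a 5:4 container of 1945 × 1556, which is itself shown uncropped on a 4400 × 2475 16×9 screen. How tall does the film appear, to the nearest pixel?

5:3 in 1945×1556: fills the width, so the film is 1945.00 × 1167.00.
The 5:4 canvas is height-limited in 4400×2475, giving 3093.75 × 2475.00; scale factor 1.5906.
The film scales with it: height 1167.00 × 1.5906 ≈ 1856.25.

1856 px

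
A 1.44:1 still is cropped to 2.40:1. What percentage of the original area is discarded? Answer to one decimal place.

40.0%

The width stays; only height is cut (since 2.40:1 is wider than 1.44:1).
Area ratio = (1.440)/(2.400) = 60.00%; the remaining 40.00% is cropped out.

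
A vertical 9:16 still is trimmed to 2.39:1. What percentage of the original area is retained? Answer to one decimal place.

The width stays; only height is cut (since 2.39:1 is wider than vertical 9:16).
Fraction kept = (0.562)/(2.390) ≈ 23.54%.

23.5%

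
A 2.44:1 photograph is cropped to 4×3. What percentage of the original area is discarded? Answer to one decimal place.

4×3 is narrower than 2.44:1, so the crop keeps the full height and trims the width.
Area ratio = (1.333)/(2.440) = 54.64%; the remaining 45.36% is cropped out.

45.4%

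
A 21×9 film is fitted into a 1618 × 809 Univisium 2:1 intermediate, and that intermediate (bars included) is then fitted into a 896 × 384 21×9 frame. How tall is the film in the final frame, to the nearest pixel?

Inside the 1618×809 canvas the film is width-limited at 1618.00 × 693.43.
Univisium 2:1 in 896×384: fills the height, so the intermediate becomes 768.00 × 384.00 — a scale of ×0.4747.
So the film's height is 693.43 × 0.4747 ≈ 329.14.

329 px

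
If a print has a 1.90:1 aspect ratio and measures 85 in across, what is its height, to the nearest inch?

At 1.90:1, 85 / 1.900 ≈ 44.74.

45 in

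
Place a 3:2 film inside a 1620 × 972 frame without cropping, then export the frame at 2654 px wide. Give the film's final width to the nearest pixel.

2389 px

In the 1620×972 frame the film fills the height: width = 972 × 3/2 ≈ 1458.00 px.
Scaling 1620 → 2654 is ×1.6383, so the width becomes 1458.00 × 1.6383 ≈ 2388.60 px.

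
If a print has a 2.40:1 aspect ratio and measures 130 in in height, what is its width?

At 2.40:1, 130 × 2.400 ≈ 312.

312 in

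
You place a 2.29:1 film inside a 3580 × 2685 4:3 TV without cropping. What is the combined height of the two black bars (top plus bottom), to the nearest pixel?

2.29:1 is wider than 4:3, so it spans the full width.
That makes the image 1563.32 px tall (3580 / 2.290).
2685 − 1563.32 = 1121.68 px of bars.

1122 px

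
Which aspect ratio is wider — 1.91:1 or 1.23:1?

1.91:1

1.91 and 1.23; 1.91 > 1.23.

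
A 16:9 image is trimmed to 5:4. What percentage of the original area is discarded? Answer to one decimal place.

29.7%

The height stays; only width is cut (since 5:4 is narrower than 16:9).
(1.250)/(1.778) ≈ 0.703 of the area survives, leaving 29.69% discarded.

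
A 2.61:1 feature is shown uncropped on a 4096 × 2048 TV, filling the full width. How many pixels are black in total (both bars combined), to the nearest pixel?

1960556 pixels

That makes the image 1569.3487 px tall (4096 / 2.610).
Black = 2048 − 1569.3487 = 478.6513 px.
Across the 4096-px span: 478.6513 × 4096 ≈ 1960556 px.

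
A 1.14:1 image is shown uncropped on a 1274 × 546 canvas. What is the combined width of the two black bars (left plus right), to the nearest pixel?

652 px

Since 1.140 < 2.333, the image is height-limited.
That makes the image 622.44 px wide (546 × 1.140).
Leftover width: 1274 − 622.44 = 651.56 px.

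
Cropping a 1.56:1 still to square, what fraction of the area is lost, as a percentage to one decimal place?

35.9%

Going from 1.56:1 to square means cutting width while keeping height.
Area ratio = (1.000)/(1.560) = 64.10%; the remaining 35.90% is cropped out.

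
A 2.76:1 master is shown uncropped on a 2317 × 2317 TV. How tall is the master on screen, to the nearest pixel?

839 px

Since 2.760 > 1.000, the master is width-limited.
The master is 2317 / 2.760 ≈ 839.49 px tall.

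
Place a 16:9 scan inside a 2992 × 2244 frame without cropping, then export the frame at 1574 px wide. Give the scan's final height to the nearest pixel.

885 px

Fitted into 2992×2244, the scan spans the width; its height is 2992 × 9/16 ≈ 1683.00 px.
Resizing to 1574 px wide multiplies everything by 0.5261: 1683.00 → 885.38 px.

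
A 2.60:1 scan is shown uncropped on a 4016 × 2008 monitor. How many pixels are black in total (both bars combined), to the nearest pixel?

2.60:1 (2.600) > 2:1 (2.000), so the scan fills the width.
That makes the image 1544.6154 px tall (4016 / 2.600).
Black = 2008 − 1544.6154 = 463.3846 px.
Bar area = 463.3846 × 4016 ≈ 1860953 px.

1860953 pixels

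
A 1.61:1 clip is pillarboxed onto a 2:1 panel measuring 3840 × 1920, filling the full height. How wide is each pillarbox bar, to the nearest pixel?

That makes the image 3091.20 px wide (1920 × 1.610).
Leftover width: 3840 − 3091.20 = 748.80 px → 374.40 each side.

374 px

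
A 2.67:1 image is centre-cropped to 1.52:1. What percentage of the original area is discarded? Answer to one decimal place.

Going from 2.67:1 to 1.52:1 means cutting width while keeping height.
Area ratio = (1.520)/(2.670) = 56.93%; the remaining 43.07% is cropped out.

43.1%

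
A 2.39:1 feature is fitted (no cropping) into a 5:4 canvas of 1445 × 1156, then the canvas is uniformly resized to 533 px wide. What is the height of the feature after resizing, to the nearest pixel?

Fitted into 1445×1156, the feature spans the width; its height is 1445 / 2.390 ≈ 604.60 px.
Scaling 1445 → 533 is ×0.3689, so the height becomes 604.60 × 0.3689 ≈ 223.01 px.

223 px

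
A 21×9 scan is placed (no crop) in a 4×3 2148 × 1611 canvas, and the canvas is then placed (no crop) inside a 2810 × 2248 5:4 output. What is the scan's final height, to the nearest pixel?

1204 px

First fit — 21×9 into 2148×1611 spans the width: 2148.00 × 920.57.
The 4×3 canvas is width-limited in 2810×2248, giving 2810.00 × 2107.50; scale factor 1.3082.
Applying the same ×1.3082: 920.57 → 1204.29.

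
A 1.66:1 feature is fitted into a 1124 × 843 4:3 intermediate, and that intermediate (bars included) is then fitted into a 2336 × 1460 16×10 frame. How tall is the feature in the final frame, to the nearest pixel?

1173 px

First fit — 1.66:1 into 1124×843 spans the width: 1124.00 × 677.11.
The 4:3 canvas is height-limited in 2336×1460, giving 1946.67 × 1460.00; scale factor 1.7319.
The feature scales with it: height 677.11 × 1.7319 ≈ 1172.69.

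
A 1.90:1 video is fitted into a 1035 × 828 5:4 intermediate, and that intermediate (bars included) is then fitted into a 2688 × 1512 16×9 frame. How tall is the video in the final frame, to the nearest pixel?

995 px

Inside the 1035×828 canvas the video is width-limited at 1035.00 × 544.74.
5:4 in 2688×1512: fills the height, so the intermediate becomes 1890.00 × 1512.00 — a scale of ×1.8261.
The video scales with it: height 544.74 × 1.8261 ≈ 994.74.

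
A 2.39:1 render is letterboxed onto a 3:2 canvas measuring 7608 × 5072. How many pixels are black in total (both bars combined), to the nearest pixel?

14369507 pixels

Since 2.390 > 1.500, the render is width-limited.
That makes the image 3183.2636 px tall (7608 / 2.390).
Black = 5072 − 3183.2636 = 1888.7364 px.
Across the 7608-px span: 1888.7364 × 7608 ≈ 14369507 px.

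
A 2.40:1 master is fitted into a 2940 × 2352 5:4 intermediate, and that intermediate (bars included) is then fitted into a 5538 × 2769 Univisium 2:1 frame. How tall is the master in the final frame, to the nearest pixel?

Inside the 2940×2352 canvas the master is width-limited at 2940.00 × 1225.00.
5:4 in 5538×2769: fills the height, so the intermediate becomes 3461.25 × 2769.00 — a scale of ×1.1773.
So the master's height is 1225.00 × 1.1773 ≈ 1442.19.

1442 px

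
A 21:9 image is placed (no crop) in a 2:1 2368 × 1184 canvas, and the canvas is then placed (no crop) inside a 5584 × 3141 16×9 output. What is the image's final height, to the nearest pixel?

21:9 in 2368×1184: fills the width, so the image is 2368.00 × 1014.86.
2:1 in 5584×3141: fills the width, so the intermediate becomes 5584.00 × 2792.00 — a scale of ×2.3581.
The image scales with it: height 1014.86 × 2.3581 ≈ 2393.14.

2393 px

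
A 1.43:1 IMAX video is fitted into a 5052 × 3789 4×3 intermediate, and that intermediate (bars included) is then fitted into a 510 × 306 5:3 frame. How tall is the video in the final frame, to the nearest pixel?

Inside the 5052×3789 canvas the video is width-limited at 5052.00 × 3532.87.
4×3 in 510×306: fills the height, so the intermediate becomes 408.00 × 306.00 — a scale of ×0.0808.
The video scales with it: height 3532.87 × 0.0808 ≈ 285.31.

285 px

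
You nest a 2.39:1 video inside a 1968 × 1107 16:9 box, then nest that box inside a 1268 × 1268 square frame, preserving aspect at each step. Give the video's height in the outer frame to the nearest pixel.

2.39:1 in 1968×1107: fills the width, so the video is 1968.00 × 823.43.
Second fit — the 16:9 canvas into 1268×1268 spans the width: 1268.00 × 713.25 (×0.6443 from 1968×1107).
So the video's height is 823.43 × 0.6443 ≈ 530.54.

531 px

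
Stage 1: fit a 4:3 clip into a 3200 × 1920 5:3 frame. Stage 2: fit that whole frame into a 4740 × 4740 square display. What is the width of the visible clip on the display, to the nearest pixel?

3792 px

First fit — 4:3 into 3200×1920 spans the height: 2560.00 × 1920.00.
Second fit — the 5:3 canvas into 4740×4740 spans the width: 4740.00 × 2844.00 (×1.4812 from 3200×1920).
Applying the same ×1.4812: 2560.00 → 3792.00.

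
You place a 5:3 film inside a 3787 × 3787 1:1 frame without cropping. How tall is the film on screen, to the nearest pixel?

Since 1.667 > 1.000, the film is width-limited.
Content height = 3787 × 3/5 ≈ 2272.20 px.

2272 px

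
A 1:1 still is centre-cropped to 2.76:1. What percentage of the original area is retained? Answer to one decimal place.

2.76:1 is wider than 1:1, so the crop keeps the full width and trims the height.
(1.000)/(2.760) ≈ 0.362 of the area survives.

36.2%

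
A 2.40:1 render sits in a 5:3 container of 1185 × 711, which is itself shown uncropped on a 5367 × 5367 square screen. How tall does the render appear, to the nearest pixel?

First fit — 2.40:1 into 1185×711 spans the width: 1185.00 × 493.75.
Second fit — the 5:3 canvas into 5367×5367 spans the width: 5367.00 × 3220.20 (×4.5291 from 1185×711).
Applying the same ×4.5291: 493.75 → 2236.25.

2236 px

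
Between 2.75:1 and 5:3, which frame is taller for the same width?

5:3

2.75 and 5:3 = 1.667; 2.75 > 1.667. The smaller width-to-height ratio is the taller frame.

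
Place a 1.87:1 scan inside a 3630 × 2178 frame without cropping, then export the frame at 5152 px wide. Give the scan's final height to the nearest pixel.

In the 3630×2178 frame the scan fills the width: height = 3630 / 1.870 ≈ 1941.18 px.
Scaling 3630 → 5152 is ×1.4193, so the height becomes 1941.18 × 1.4193 ≈ 2755.08 px.

2755 px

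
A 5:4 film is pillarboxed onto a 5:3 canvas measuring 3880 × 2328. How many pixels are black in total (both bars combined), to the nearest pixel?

2258160 pixels

5:4 is narrower than 5:3, so it spans the full height.
The film is 2328 × 5/4 ≈ 2910.0000 px wide.
Leftover width: 3880 − 2910.0000 = 970.0000 px.
That's 970.0000 × 2328 ≈ 2258160 black pixels.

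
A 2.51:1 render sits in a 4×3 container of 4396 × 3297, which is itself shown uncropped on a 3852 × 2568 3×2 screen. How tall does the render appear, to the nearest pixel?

Inside the 4396×3297 canvas the render is width-limited at 4396.00 × 1751.39.
Second fit — the 4×3 canvas into 3852×2568 spans the height: 3424.00 × 2568.00 (×0.7789 from 4396×3297).
So the render's height is 1751.39 × 0.7789 ≈ 1364.14.

1364 px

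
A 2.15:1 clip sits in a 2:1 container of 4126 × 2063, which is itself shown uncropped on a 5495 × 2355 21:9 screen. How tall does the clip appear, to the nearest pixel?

2191 px

Inside the 4126×2063 canvas the clip is width-limited at 4126.00 × 1919.07.
Second fit — the 2:1 canvas into 5495×2355 spans the height: 4710.00 × 2355.00 (×1.1415 from 4126×2063).
So the clip's height is 1919.07 × 1.1415 ≈ 2190.70.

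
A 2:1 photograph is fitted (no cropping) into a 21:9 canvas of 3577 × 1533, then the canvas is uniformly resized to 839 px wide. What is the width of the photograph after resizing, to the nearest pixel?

719 px

Fitted into 3577×1533, the photograph spans the height; its width is 1533 × 2/1 ≈ 3066.00 px.
Scaling 3577 → 839 is ×0.2346, so the width becomes 3066.00 × 0.2346 ≈ 719.14 px.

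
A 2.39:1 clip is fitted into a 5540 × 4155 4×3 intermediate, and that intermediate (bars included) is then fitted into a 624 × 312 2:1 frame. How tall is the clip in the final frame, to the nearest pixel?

174 px

2.39:1 in 5540×4155: fills the width, so the clip is 5540.00 × 2317.99.
The 4×3 canvas is height-limited in 624×312, giving 416.00 × 312.00; scale factor 0.0751.
Applying the same ×0.0751: 2317.99 → 174.06.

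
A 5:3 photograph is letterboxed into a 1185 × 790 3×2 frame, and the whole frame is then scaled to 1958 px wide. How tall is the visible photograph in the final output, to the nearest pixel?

In the 1185×790 frame the photograph fills the width: height = 1185 × 3/5 ≈ 711.00 px.
Resizing to 1958 px wide multiplies everything by 1.6523: 711.00 → 1174.80 px.

1175 px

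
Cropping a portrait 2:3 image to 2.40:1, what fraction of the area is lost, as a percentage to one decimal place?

72.2%

The width stays; only height is cut (since 2.40:1 is wider than portrait 2:3).
Fraction kept = (0.667)/(2.400) ≈ 27.78%, so 72.22% is lost.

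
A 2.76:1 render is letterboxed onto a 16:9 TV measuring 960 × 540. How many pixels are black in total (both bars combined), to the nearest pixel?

2.76:1 is wider than 16:9, so it spans the full width.
The render is 960 / 2.760 ≈ 347.8261 px tall.
540 − 347.8261 = 192.1739 px of bars.
Bar area = 192.1739 × 960 ≈ 184487 px.

184487 pixels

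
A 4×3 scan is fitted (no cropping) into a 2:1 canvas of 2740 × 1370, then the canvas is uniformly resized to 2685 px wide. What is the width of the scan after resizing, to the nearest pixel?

1790 px

At 2740×1370 the scan is height-limited, so width = 1370 × 4/3 ≈ 1826.67 px.
Scaling 2740 → 2685 is ×0.9799, so the width becomes 1826.67 × 0.9799 ≈ 1790.00 px.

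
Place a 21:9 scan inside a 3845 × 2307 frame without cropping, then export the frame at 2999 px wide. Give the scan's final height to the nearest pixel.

1285 px

In the 3845×2307 frame the scan fills the width: height = 3845 × 9/21 ≈ 1647.86 px.
Scaling 3845 → 2999 is ×0.7800, so the height becomes 1647.86 × 0.7800 ≈ 1285.29 px.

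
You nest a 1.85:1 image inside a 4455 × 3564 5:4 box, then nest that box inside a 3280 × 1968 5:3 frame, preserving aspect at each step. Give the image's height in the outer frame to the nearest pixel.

1330 px

1.85:1 in 4455×3564: fills the width, so the image is 4455.00 × 2408.11.
The 5:4 canvas is height-limited in 3280×1968, giving 2460.00 × 1968.00; scale factor 0.5522.
Applying the same ×0.5522: 2408.11 → 1329.73.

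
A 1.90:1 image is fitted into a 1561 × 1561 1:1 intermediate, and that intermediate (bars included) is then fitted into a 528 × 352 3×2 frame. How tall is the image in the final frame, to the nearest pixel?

1.90:1 in 1561×1561: fills the width, so the image is 1561.00 × 821.58.
The 1:1 canvas is height-limited in 528×352, giving 352.00 × 352.00; scale factor 0.2255.
The image scales with it: height 821.58 × 0.2255 ≈ 185.26.

185 px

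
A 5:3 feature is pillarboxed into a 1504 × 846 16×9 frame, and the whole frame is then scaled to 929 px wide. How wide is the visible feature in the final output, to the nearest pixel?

871 px

Fitted into 1504×846, the feature spans the height; its width is 846 × 5/3 ≈ 1410.00 px.
Resizing to 929 px wide multiplies everything by 0.6177: 1410.00 → 870.94 px.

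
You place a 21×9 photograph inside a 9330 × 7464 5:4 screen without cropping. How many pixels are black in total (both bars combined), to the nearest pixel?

21×9 (2.333) > 5:4 (1.250), so the photograph fills the width.
The photograph is 9330 × 9/21 ≈ 3998.5714 px tall.
Black = 7464 − 3998.5714 = 3465.4286 px.
Bar area = 3465.4286 × 9330 ≈ 32332449 px.

32332449 pixels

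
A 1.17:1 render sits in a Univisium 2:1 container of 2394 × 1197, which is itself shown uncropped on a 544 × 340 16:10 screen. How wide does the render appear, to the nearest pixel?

318 px

Inside the 2394×1197 canvas the render is height-limited at 1400.49 × 1197.00.
Second fit — the Univisium 2:1 canvas into 544×340 spans the width: 544.00 × 272.00 (×0.2272 from 2394×1197).
Applying the same ×0.2272: 1400.49 → 318.24.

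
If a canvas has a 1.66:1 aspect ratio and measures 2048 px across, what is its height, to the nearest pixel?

2048 / 1.660 = 1233.73.

1234 px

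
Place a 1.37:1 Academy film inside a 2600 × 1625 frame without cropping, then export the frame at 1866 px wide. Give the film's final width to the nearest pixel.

1598 px

In the 2600×1625 frame the film fills the height: width = 1625 × 1.370 ≈ 2226.25 px.
The frame scales by 1866/2600 = 0.7177; 2226.25 × 0.7177 ≈ 1597.76 px.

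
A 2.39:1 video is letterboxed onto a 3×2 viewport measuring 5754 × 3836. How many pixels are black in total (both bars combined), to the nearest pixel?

8219408 pixels

2.39:1 is wider than 3×2, so it spans the full width.
The video is 5754 / 2.390 ≈ 2407.5314 px tall.
3836 − 2407.5314 = 1428.4686 px of bars.
Bar area = 1428.4686 × 5754 ≈ 8219408 px.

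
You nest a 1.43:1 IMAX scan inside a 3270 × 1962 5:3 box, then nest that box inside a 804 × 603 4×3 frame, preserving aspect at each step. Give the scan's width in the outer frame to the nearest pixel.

690 px

1.43:1 IMAX in 3270×1962: fills the height, so the scan is 2805.66 × 1962.00.
5:3 in 804×603: fills the width, so the intermediate becomes 804.00 × 482.40 — a scale of ×0.2459.
The scan scales with it: width 2805.66 × 0.2459 ≈ 689.83.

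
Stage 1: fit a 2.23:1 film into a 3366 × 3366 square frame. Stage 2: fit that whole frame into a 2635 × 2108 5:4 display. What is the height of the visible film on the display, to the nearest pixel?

2.23:1 in 3366×3366: fills the width, so the film is 3366.00 × 1509.42.
The square canvas is height-limited in 2635×2108, giving 2108.00 × 2108.00; scale factor 0.6263.
So the film's height is 1509.42 × 0.6263 ≈ 945.29.

945 px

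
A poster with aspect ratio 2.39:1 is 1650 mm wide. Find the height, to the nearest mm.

690 mm

Height = 1650 / 2.390 = 690.38.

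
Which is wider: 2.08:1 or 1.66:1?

2.08 and 1.66; 2.08 > 1.66.

2.08:1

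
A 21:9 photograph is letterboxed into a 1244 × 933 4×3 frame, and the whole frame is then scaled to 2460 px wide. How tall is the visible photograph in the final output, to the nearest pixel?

In the 1244×933 frame the photograph fills the width: height = 1244 × 9/21 ≈ 533.14 px.
The frame scales by 2460/1244 = 1.9775; 533.14 × 1.9775 ≈ 1054.29 px.

1054 px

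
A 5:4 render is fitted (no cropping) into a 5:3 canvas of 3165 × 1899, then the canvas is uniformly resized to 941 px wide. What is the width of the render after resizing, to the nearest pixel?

706 px

Fitted into 3165×1899, the render spans the height; its width is 1899 × 5/4 ≈ 2373.75 px.
Scaling 3165 → 941 is ×0.2973, so the width becomes 2373.75 × 0.2973 ≈ 705.75 px.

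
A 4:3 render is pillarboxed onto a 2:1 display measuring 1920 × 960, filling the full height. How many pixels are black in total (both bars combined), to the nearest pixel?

614400 pixels

That makes the image 1280.0000 px wide (960 × 4/3).
Black = 1920 − 1280.0000 = 640.0000 px.
That's 640.0000 × 960 ≈ 614400 black pixels.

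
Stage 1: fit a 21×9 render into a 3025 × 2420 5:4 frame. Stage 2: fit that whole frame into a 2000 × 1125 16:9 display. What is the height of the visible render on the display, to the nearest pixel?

603 px

21×9 in 3025×2420: fills the width, so the render is 3025.00 × 1296.43.
The 5:4 canvas is height-limited in 2000×1125, giving 1406.25 × 1125.00; scale factor 0.4649.
The render scales with it: height 1296.43 × 0.4649 ≈ 602.68.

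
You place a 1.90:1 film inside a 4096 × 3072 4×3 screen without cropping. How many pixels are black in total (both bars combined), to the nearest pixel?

3752798 pixels

Since 1.900 > 1.333, the film is width-limited.
That makes the image 2155.7895 px tall (4096 / 1.900).
Black = 3072 − 2155.7895 = 916.2105 px.
That's 916.2105 × 4096 ≈ 3752798 black pixels.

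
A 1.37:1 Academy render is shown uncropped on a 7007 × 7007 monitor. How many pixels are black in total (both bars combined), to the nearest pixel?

1.37:1 Academy is wider than 1:1, so it spans the full width.
The render is 7007 / 1.370 ≈ 5114.5985 px tall.
7007 − 5114.5985 = 1892.4015 px of bars.
Across the 7007-px span: 1892.4015 × 7007 ≈ 13260057 px.

13260057 pixels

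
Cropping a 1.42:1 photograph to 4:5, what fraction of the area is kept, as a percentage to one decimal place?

56.3%

Going from 1.42:1 to 4:5 means cutting width while keeping height.
Fraction kept = (0.800)/(1.420) ≈ 56.34%.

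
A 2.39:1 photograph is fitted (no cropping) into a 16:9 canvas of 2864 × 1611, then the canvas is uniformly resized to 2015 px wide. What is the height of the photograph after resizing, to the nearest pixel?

In the 2864×1611 frame the photograph fills the width: height = 2864 / 2.390 ≈ 1198.33 px.
Scaling 2864 → 2015 is ×0.7036, so the height becomes 1198.33 × 0.7036 ≈ 843.10 px.

843 px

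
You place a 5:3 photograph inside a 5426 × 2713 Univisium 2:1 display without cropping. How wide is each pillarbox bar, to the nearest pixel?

452 px

5:3 is narrower than Univisium 2:1, so it spans the full height.
Content width = 2713 × 5/3 ≈ 4521.67 px.
Leftover width: 5426 − 4521.67 = 904.33 px → 452.17 each side.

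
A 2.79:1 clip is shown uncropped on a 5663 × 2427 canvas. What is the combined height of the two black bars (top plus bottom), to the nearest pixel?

2.79:1 is wider than 21×9, so it spans the full width.
That makes the image 2029.75 px tall (5663 / 2.790).
2427 − 2029.75 = 397.25 px of bars.

397 px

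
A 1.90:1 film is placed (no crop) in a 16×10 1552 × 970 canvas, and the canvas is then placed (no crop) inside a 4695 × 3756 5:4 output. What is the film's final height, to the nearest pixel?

First fit — 1.90:1 into 1552×970 spans the width: 1552.00 × 816.84.
The 16×10 canvas is width-limited in 4695×3756, giving 4695.00 × 2934.38; scale factor 3.0251.
The film scales with it: height 816.84 × 3.0251 ≈ 2471.05.

2471 px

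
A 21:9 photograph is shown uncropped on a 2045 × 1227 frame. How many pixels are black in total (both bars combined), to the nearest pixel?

716919 pixels

21:9 is wider than 5:3, so it spans the full width.
That makes the image 876.4286 px tall (2045 × 9/21).
Black = 1227 − 876.4286 = 350.5714 px.
Across the 2045-px span: 350.5714 × 2045 ≈ 716919 px.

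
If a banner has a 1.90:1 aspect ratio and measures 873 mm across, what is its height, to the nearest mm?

459 mm

At 1.90:1, 873 / 1.900 ≈ 459.47.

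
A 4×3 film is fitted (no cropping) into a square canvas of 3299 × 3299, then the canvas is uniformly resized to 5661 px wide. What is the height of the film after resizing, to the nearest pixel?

4246 px

In the 3299×3299 frame the film fills the width: height = 3299 × 3/4 ≈ 2474.25 px.
Resizing to 5661 px wide multiplies everything by 1.7160: 2474.25 → 4245.75 px.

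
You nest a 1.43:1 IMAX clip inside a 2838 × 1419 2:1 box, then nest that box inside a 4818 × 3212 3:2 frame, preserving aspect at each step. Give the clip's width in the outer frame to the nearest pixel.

1.43:1 IMAX in 2838×1419: fills the height, so the clip is 2029.17 × 1419.00.
The 2:1 canvas is width-limited in 4818×3212, giving 4818.00 × 2409.00; scale factor 1.6977.
The clip scales with it: width 2029.17 × 1.6977 ≈ 3444.87.

3445 px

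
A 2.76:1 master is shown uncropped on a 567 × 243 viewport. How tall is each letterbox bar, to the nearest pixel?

19 px

Since 2.760 > 2.333, the master is width-limited.
Content height = 567 / 2.760 ≈ 205.43 px.
Leftover height: 243 − 205.43 = 37.57 px → 18.78 each side.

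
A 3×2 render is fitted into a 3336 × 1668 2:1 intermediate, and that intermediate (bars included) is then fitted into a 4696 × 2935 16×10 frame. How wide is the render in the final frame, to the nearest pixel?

3×2 in 3336×1668: fills the height, so the render is 2502.00 × 1668.00.
The 2:1 canvas is width-limited in 4696×2935, giving 4696.00 × 2348.00; scale factor 1.4077.
Applying the same ×1.4077: 2502.00 → 3522.00.

3522 px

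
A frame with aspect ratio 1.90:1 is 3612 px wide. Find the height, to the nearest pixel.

Height = 3612 / 1.900 = 1901.05.

1901 px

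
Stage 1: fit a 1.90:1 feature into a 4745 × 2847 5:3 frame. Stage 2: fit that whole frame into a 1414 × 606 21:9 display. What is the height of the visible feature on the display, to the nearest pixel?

532 px

First fit — 1.90:1 into 4745×2847 spans the width: 4745.00 × 2497.37.
The 5:3 canvas is height-limited in 1414×606, giving 1010.00 × 606.00; scale factor 0.2129.
The feature scales with it: height 2497.37 × 0.2129 ≈ 531.58.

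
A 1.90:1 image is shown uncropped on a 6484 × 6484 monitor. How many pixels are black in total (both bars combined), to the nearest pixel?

Since 1.900 > 1.000, the image is width-limited.
That makes the image 3412.6316 px tall (6484 / 1.900).
Black = 6484 − 3412.6316 = 3071.3684 px.
Across the 6484-px span: 3071.3684 × 6484 ≈ 19914753 px.

19914753 pixels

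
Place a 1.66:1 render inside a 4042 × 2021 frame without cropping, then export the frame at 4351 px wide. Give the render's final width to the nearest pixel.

3611 px

At 4042×2021 the render is height-limited, so width = 2021 × 1.660 ≈ 3354.86 px.
Scaling 4042 → 4351 is ×1.0764, so the width becomes 3354.86 × 1.0764 ≈ 3611.33 px.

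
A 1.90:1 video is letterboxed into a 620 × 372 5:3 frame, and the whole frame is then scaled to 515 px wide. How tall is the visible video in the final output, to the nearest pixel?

271 px

At 620×372 the video is width-limited, so height = 620 / 1.900 ≈ 326.32 px.
Scaling 620 → 515 is ×0.8306, so the height becomes 326.32 × 0.8306 ≈ 271.05 px.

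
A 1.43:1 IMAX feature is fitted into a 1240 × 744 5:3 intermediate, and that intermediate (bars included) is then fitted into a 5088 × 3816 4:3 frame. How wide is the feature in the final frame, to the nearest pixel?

4366 px

1.43:1 IMAX in 1240×744: fills the height, so the feature is 1063.92 × 744.00.
Second fit — the 5:3 canvas into 5088×3816 spans the width: 5088.00 × 3052.80 (×4.1032 from 1240×744).
So the feature's width is 1063.92 × 4.1032 ≈ 4365.50.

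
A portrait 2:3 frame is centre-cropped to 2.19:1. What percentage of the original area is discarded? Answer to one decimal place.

69.6%

Going from portrait 2:3 to 2.19:1 means cutting height while keeping width.
(0.667)/(2.190) ≈ 0.304 of the area survives, leaving 69.56% discarded.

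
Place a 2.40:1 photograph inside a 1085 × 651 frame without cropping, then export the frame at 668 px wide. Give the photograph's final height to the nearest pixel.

Fitted into 1085×651, the photograph spans the width; its height is 1085 / 2.400 ≈ 452.08 px.
Resizing to 668 px wide multiplies everything by 0.6157: 452.08 → 278.33 px.

278 px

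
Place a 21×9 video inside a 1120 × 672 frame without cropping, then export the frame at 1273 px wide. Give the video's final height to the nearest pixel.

546 px

In the 1120×672 frame the video fills the width: height = 1120 × 9/21 ≈ 480.00 px.
The frame scales by 1273/1120 = 1.1366; 480.00 × 1.1366 ≈ 545.57 px.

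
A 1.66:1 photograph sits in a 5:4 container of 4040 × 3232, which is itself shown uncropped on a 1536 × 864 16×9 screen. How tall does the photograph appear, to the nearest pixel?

First fit — 1.66:1 into 4040×3232 spans the width: 4040.00 × 2433.73.
Second fit — the 5:4 canvas into 1536×864 spans the height: 1080.00 × 864.00 (×0.2673 from 4040×3232).
The photograph scales with it: height 2433.73 × 0.2673 ≈ 650.60.

651 px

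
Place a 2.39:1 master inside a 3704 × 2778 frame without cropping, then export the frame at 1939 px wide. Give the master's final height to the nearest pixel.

811 px

At 3704×2778 the master is width-limited, so height = 3704 / 2.390 ≈ 1549.79 px.
Scaling 3704 → 1939 is ×0.5235, so the height becomes 1549.79 × 0.5235 ≈ 811.30 px.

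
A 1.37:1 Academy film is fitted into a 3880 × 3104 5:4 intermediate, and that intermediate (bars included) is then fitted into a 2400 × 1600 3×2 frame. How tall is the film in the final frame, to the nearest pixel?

1460 px

First fit — 1.37:1 Academy into 3880×3104 spans the width: 3880.00 × 2832.12.
The 5:4 canvas is height-limited in 2400×1600, giving 2000.00 × 1600.00; scale factor 0.5155.
The film scales with it: height 2832.12 × 0.5155 ≈ 1459.85.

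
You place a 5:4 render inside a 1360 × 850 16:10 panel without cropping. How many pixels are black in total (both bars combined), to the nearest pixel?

252875 pixels

5:4 (1.250) < 16:10 (1.600), so the render fills the height.
Content width = 850 × 5/4 ≈ 1062.5000 px.
Black = 1360 − 1062.5000 = 297.5000 px.
That's 297.5000 × 850 ≈ 252875 black pixels.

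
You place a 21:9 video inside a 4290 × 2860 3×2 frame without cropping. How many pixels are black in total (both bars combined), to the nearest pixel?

Since 2.333 > 1.500, the video is width-limited.
Content height = 4290 × 9/21 ≈ 1838.5714 px.
Leftover height: 2860 − 1838.5714 = 1021.4286 px.
Across the 4290-px span: 1021.4286 × 4290 ≈ 4381929 px.

4381929 pixels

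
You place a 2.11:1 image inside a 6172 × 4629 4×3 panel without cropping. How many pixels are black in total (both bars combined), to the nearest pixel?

10516357 pixels

2.11:1 (2.110) > 4×3 (1.333), so the image fills the width.
Content height = 6172 / 2.110 ≈ 2925.1185 px.
Leftover height: 4629 − 2925.1185 = 1703.8815 px.
Bar area = 1703.8815 × 6172 ≈ 10516357 px.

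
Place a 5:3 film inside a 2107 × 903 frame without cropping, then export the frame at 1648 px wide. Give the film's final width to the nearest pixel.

1177 px

At 2107×903 the film is height-limited, so width = 903 × 5/3 ≈ 1505.00 px.
Resizing to 1648 px wide multiplies everything by 0.7822: 1505.00 → 1177.14 px.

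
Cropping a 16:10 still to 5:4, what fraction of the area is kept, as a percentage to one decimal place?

78.1%

The height stays; only width is cut (since 5:4 is narrower than 16:10).
(1.250)/(1.600) ≈ 0.781 of the area survives.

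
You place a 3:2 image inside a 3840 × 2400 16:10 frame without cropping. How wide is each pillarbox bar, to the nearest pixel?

120 px

3:2 is narrower than 16:10, so it spans the full height.
That makes the image 3600.00 px wide (2400 × 3/2).
Leftover width: 3840 − 3600.00 = 240.00 px → 120.00 each side.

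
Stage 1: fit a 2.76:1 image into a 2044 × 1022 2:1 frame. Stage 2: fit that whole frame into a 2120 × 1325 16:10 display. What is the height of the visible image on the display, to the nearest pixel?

768 px

Inside the 2044×1022 canvas the image is width-limited at 2044.00 × 740.58.
Second fit — the 2:1 canvas into 2120×1325 spans the width: 2120.00 × 1060.00 (×1.0372 from 2044×1022).
The image scales with it: height 740.58 × 1.0372 ≈ 768.12.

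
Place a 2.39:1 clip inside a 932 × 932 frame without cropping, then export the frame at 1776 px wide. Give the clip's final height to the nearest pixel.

Fitted into 932×932, the clip spans the width; its height is 932 / 2.390 ≈ 389.96 px.
Scaling 932 → 1776 is ×1.9056, so the height becomes 389.96 × 1.9056 ≈ 743.10 px.

743 px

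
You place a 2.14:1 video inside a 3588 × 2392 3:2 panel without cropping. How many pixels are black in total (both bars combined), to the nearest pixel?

2.14:1 is wider than 3:2, so it spans the full width.
Content height = 3588 / 2.140 ≈ 1676.6355 px.
Leftover height: 2392 − 1676.6355 = 715.3645 px.
Bar area = 715.3645 × 3588 ≈ 2566728 px.

2566728 pixels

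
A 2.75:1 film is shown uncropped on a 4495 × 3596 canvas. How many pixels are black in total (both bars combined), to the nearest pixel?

8816738 pixels

2.75:1 (2.750) > 5:4 (1.250), so the film fills the width.
Content height = 4495 / 2.750 ≈ 1634.5455 px.
Leftover height: 3596 − 1634.5455 = 1961.4545 px.
Across the 4495-px span: 1961.4545 × 4495 ≈ 8816738 px.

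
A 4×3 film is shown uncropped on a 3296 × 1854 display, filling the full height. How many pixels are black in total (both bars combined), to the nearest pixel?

1527696 pixels

The film is 1854 × 4/3 ≈ 2472.0000 px wide.
3296 − 2472.0000 = 824.0000 px of bars.
Across the 1854-px span: 824.0000 × 1854 ≈ 1527696 px.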